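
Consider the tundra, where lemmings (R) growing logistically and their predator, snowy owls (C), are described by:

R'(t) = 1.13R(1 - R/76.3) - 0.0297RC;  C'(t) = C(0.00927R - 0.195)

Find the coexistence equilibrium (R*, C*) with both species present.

R* ≈ 21, C* ≈ 27.6

From dC/dt = 0 with C > 0: 0.00927R* = 0.195, so R* = 21.
Substitute into dR/dt = 0: 1.13(1 - 21/76.3) = 0.0297C*.
The bracket is 0.724, giving C* = 0.818/0.0297 = 27.6.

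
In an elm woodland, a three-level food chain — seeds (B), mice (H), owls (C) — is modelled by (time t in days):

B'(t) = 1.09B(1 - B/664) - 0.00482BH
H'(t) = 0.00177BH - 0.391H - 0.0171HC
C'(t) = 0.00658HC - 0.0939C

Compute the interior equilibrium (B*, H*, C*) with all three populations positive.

B* ≈ 622, H* ≈ 14.3, C* ≈ 41.5

From dC/dt = 0: 0.00658H* = 0.0939, so H* = 14.3.
From dB/dt = 0: 1.09(1 - B*/664) = 0.00482·14.3, giving B* = 664·(1 - 0.0631) = 622.
From dH/dt = 0: 0.00177·622 - 0.391 = 0.0171C*, so C* = 0.71/0.0171 = 41.5.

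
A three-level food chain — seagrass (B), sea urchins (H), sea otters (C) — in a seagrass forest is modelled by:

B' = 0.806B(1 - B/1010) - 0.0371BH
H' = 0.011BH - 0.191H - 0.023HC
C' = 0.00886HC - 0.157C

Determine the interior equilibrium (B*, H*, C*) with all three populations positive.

B* ≈ 186, H* ≈ 17.7, C* ≈ 80.7

From dC/dt = 0: 0.00886H* = 0.157, so H* = 17.7.
From dB/dt = 0: 0.806(1 - B*/1010) = 0.0371·17.7, giving B* = 1010·(1 - 0.816) = 186.
From dH/dt = 0: 0.011·186 - 0.191 = 0.023C*, so C* = 1.86/0.023 = 80.7.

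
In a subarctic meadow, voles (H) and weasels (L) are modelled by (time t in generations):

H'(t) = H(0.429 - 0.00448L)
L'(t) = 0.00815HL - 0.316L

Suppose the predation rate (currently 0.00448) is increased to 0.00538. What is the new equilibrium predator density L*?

L* ≈ 79.7

At the interior fixed point, setting dH/dt = 0 with H > 0 fixes L* = (prey growth rate)/(HL coefficient) — independent of the other coefficients.
With the change, L* = 0.429/0.00538 = 79.7; it falls from 95.8.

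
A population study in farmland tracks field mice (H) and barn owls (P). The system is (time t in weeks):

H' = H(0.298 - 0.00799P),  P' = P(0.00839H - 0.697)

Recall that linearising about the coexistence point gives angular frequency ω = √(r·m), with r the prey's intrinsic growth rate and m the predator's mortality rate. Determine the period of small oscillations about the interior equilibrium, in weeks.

Here r = 0.298 and m = 0.697, so r·m = 0.208.
ω = √0.208 = 0.456 per week, hence T = 2π/ω ≈ 13.8 weeks.

T ≈ 13.8 weeks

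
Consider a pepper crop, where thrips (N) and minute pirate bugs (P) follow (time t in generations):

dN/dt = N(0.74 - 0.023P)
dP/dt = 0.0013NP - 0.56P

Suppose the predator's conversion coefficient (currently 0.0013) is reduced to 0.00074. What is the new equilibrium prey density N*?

N* ≈ 757

At the interior fixed point, setting dP/dt = 0 with P > 0 fixes N* = (predator death rate)/(NP coefficient) — independent of the other coefficients.
With the change, N* = 0.56/0.00074 = 757; it rises from 431.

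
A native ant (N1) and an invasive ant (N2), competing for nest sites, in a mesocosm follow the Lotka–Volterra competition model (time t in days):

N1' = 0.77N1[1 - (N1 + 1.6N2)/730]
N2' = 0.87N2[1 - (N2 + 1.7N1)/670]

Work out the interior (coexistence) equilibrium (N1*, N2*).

Setting both brackets to zero gives the nullclines N1 + 1.6N2 = 730 and 1.7N1 + N2 = 670.
Substituting N2 = 670 - 1.7N1 into the first: N1(1 - 1.6·1.7) = 730 - 1.6·670.
So N1* = -342/-1.72 = 199, and then N2* = 670 - 1.7·199 = 332.

N1* ≈ 199, N2* ≈ 332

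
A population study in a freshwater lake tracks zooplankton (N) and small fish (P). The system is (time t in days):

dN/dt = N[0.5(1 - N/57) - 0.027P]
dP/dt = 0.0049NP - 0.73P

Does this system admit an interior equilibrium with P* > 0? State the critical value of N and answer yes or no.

The predator equation gives dP/dt > 0 only when N > 0.73/0.0049 = 149.
Without the predator, N → K = 57. Since 57 < 149, the predator cannot invade.

Threshold N = 149; K < 149, so no, the predator goes extinct.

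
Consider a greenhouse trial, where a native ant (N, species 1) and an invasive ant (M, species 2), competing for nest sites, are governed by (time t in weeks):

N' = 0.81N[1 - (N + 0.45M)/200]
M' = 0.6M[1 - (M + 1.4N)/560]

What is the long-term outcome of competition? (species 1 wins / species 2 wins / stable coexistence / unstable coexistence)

species 2 excludes species 1

Compare the nullcline intercepts: K1/α12 = 200/0.45 = 444 < K2 = 560; K2/α21 = 560/1.4 = 400 > K1 = 200.
Since the inequalities point opposite ways, species 2 can invade but species 1 cannot.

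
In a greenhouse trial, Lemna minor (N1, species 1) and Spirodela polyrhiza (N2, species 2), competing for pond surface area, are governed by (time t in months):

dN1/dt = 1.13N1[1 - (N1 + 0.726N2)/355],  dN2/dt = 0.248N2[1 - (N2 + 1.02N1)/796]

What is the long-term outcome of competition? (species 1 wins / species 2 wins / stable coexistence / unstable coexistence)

Compare the nullcline intercepts: K1/α12 = 355/0.726 = 489 < K2 = 796; K2/α21 = 796/1.02 = 780 > K1 = 355.
Since the inequalities point opposite ways, species 2 can invade but species 1 cannot.

species 2 excludes species 1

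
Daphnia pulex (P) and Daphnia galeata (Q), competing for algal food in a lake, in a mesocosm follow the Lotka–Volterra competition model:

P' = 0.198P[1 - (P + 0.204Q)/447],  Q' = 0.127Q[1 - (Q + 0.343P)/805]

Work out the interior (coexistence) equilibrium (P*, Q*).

Setting both brackets to zero gives the nullclines P + 0.204Q = 447 and 0.343P + Q = 805.
Substituting Q = 805 - 0.343P into the first: P(1 - 0.204·0.343) = 447 - 0.204·805.
So P* = 283/0.93 = 304, and then Q* = 805 - 0.343·304 = 701.

P* ≈ 304, Q* ≈ 701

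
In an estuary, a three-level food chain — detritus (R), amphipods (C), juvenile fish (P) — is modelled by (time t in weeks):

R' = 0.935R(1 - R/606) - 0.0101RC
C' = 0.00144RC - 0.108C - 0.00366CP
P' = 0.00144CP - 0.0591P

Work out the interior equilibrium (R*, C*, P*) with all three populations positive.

From dP/dt = 0: 0.00144C* = 0.0591, so C* = 41.
From dR/dt = 0: 0.935(1 - R*/606) = 0.0101·41, giving R* = 606·(1 - 0.443) = 337.
From dC/dt = 0: 0.00144·337 - 0.108 = 0.00366P*, so P* = 0.378/0.00366 = 103.

R* ≈ 337, C* ≈ 41, P* ≈ 103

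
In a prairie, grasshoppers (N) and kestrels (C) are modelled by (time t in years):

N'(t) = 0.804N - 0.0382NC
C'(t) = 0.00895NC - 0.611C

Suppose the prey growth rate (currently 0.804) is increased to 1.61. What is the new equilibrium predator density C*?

C* ≈ 42.1

At the interior fixed point, setting dN/dt = 0 with N > 0 fixes C* = (prey growth rate)/(NC coefficient) — independent of the other coefficients.
With the change, C* = 1.61/0.0382 = 42.1; it rises from 21.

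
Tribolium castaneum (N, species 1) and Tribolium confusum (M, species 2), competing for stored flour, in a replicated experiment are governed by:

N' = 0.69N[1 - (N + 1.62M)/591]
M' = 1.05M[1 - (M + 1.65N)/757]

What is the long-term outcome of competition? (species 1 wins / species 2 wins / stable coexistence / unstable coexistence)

Compare the nullcline intercepts: K1/α12 = 591/1.62 = 365 < K2 = 757; K2/α21 = 757/1.65 = 459 < K1 = 591.
Since both are reversed, neither can invade when rare; the interior point is a saddle.

unstable coexistence (outcome depends on initial conditions)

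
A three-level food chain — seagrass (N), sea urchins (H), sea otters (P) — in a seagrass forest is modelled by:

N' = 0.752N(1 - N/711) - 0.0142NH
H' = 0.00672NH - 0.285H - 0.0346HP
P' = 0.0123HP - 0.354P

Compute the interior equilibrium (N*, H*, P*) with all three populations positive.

From dP/dt = 0: 0.0123H* = 0.354, so H* = 28.8.
From dN/dt = 0: 0.752(1 - N*/711) = 0.0142·28.8, giving N* = 711·(1 - 0.543) = 325.
From dH/dt = 0: 0.00672·325 - 0.285 = 0.0346P*, so P* = 1.9/0.0346 = 54.8.

N* ≈ 325, H* ≈ 28.8, P* ≈ 54.8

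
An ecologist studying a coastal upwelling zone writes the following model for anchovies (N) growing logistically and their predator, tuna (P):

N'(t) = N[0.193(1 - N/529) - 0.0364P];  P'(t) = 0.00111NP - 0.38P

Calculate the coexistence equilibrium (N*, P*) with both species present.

From dP/dt = 0 with P > 0: 0.00111N* = 0.38, so N* = 342.
Substitute into dN/dt = 0: 0.193(1 - 342/529) = 0.0364P*.
The bracket is 0.353, giving P* = 0.0681/0.0364 = 1.87.

N* ≈ 342, P* ≈ 1.87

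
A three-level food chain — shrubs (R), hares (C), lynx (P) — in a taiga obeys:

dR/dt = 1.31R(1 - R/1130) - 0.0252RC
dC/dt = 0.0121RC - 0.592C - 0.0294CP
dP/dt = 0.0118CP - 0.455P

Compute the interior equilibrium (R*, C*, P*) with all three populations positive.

From dP/dt = 0: 0.0118C* = 0.455, so C* = 38.6.
From dR/dt = 0: 1.31(1 - R*/1130) = 0.0252·38.6, giving R* = 1130·(1 - 0.742) = 292.
From dC/dt = 0: 0.0121·292 - 0.592 = 0.0294P*, so P* = 2.94/0.0294 = 100.

R* ≈ 292, C* ≈ 38.6, P* ≈ 100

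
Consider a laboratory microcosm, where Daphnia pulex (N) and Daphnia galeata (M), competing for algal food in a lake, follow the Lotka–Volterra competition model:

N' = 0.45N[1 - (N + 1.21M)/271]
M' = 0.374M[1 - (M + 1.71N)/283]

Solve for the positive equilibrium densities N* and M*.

Setting both brackets to zero gives the nullclines N + 1.21M = 271 and 1.71N + M = 283.
Substituting M = 283 - 1.71N into the first: N(1 - 1.21·1.71) = 271 - 1.21·283.
So N* = -71.4/-1.07 = 66.8, and then M* = 283 - 1.71·66.8 = 169.

N* ≈ 66.8, M* ≈ 169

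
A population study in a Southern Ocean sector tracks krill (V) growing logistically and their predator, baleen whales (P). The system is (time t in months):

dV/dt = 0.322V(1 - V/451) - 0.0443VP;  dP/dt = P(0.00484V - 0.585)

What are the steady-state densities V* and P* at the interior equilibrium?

V* ≈ 121, P* ≈ 5.32

From dP/dt = 0 with P > 0: 0.00484V* = 0.585, so V* = 121.
Substitute into dV/dt = 0: 0.322(1 - 121/451) = 0.0443P*.
The bracket is 0.732, giving P* = 0.236/0.0443 = 5.32.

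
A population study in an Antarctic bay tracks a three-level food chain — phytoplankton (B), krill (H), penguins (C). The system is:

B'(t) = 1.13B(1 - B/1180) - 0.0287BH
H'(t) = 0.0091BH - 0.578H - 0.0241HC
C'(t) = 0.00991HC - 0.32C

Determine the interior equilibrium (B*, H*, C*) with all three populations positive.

From dC/dt = 0: 0.00991H* = 0.32, so H* = 32.3.
From dB/dt = 0: 1.13(1 - B*/1180) = 0.0287·32.3, giving B* = 1180·(1 - 0.82) = 212.
From dH/dt = 0: 0.0091·212 - 0.578 = 0.0241C*, so C* = 1.35/0.0241 = 56.2.

B* ≈ 212, H* ≈ 32.3, C* ≈ 56.2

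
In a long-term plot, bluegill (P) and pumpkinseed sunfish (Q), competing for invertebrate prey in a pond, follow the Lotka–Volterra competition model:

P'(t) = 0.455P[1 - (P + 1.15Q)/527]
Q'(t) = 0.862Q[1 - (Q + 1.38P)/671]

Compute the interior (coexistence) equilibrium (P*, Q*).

P* ≈ 417, Q* ≈ 95.8

Setting both brackets to zero gives the nullclines P + 1.15Q = 527 and 1.38P + Q = 671.
Substituting Q = 671 - 1.38P into the first: P(1 - 1.15·1.38) = 527 - 1.15·671.
So P* = -245/-0.587 = 417, and then Q* = 671 - 1.38·417 = 95.8.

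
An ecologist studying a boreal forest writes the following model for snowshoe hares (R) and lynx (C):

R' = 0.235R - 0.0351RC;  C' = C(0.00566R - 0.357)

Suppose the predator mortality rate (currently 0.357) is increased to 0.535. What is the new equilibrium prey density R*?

At the interior fixed point, setting dC/dt = 0 with C > 0 fixes R* = (predator death rate)/(RC coefficient) — independent of the other coefficients.
With the change, R* = 0.535/0.00566 = 94.5; it rises from 63.1.

R* ≈ 94.5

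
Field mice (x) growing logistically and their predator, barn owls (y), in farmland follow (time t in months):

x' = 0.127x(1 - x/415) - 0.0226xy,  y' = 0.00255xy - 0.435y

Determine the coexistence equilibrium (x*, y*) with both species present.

x* ≈ 171, y* ≈ 3.31

From dy/dt = 0 with y > 0: 0.00255x* = 0.435, so x* = 171.
Substitute into dx/dt = 0: 0.127(1 - 171/415) = 0.0226y*.
The bracket is 0.589, giving y* = 0.0748/0.0226 = 3.31.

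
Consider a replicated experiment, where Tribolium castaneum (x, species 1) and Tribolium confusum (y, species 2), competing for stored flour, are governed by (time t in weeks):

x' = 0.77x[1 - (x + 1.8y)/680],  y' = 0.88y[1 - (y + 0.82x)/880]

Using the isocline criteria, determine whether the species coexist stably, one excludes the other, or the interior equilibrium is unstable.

species 2 excludes species 1

Compare the nullcline intercepts: K1/α12 = 680/1.8 = 378 < K2 = 880; K2/α21 = 880/0.82 = 1070 > K1 = 680.
Since the inequalities point opposite ways, species 2 can invade but species 1 cannot.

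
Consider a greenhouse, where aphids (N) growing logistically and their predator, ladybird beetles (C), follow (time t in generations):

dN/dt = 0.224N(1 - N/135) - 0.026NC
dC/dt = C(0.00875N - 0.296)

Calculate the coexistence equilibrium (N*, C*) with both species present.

From dC/dt = 0 with C > 0: 0.00875N* = 0.296, so N* = 33.8.
Substitute into dN/dt = 0: 0.224(1 - 33.8/135) = 0.026C*.
The bracket is 0.749, giving C* = 0.168/0.026 = 6.46.

N* ≈ 33.8, C* ≈ 6.46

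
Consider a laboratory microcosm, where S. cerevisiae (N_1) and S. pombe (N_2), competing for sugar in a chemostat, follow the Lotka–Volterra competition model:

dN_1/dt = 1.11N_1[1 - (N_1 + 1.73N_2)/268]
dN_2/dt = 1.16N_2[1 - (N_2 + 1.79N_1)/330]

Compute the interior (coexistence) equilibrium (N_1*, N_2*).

N_1* ≈ 144, N_2* ≈ 71.4

Setting both brackets to zero gives the nullclines N_1 + 1.73N_2 = 268 and 1.79N_1 + N_2 = 330.
Substituting N_2 = 330 - 1.79N_1 into the first: N_1(1 - 1.73·1.79) = 268 - 1.73·330.
So N_1* = -303/-2.1 = 144, and then N_2* = 330 - 1.79·144 = 71.4.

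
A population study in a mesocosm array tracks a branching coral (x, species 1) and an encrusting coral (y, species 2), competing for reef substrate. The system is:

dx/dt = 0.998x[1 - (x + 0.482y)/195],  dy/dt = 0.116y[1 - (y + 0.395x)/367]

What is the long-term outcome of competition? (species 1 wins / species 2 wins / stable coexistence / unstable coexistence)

stable coexistence

Compare the nullcline intercepts: K1/α12 = 195/0.482 = 405 > K2 = 367; K2/α21 = 367/0.395 = 929 > K1 = 195.
Since both inequalities hold, each species can invade when rare, so the interior equilibrium is stable.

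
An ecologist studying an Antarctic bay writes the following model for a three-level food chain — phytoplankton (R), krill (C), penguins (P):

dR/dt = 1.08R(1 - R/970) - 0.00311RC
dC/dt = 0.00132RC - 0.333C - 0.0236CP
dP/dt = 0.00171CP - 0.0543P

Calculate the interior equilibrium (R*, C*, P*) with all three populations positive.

From dP/dt = 0: 0.00171C* = 0.0543, so C* = 31.8.
From dR/dt = 0: 1.08(1 - R*/970) = 0.00311·31.8, giving R* = 970·(1 - 0.0914) = 881.
From dC/dt = 0: 0.00132·881 - 0.333 = 0.0236P*, so P* = 0.83/0.0236 = 35.2.

R* ≈ 881, C* ≈ 31.8, P* ≈ 35.2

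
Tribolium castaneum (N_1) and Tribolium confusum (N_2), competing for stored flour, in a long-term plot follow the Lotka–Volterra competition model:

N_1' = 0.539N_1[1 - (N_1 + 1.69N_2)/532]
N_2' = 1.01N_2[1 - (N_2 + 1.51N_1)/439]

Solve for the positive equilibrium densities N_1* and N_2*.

N_1* ≈ 135, N_2* ≈ 235

Setting both brackets to zero gives the nullclines N_1 + 1.69N_2 = 532 and 1.51N_1 + N_2 = 439.
Substituting N_2 = 439 - 1.51N_1 into the first: N_1(1 - 1.69·1.51) = 532 - 1.69·439.
So N_1* = -210/-1.55 = 135, and then N_2* = 439 - 1.51·135 = 235.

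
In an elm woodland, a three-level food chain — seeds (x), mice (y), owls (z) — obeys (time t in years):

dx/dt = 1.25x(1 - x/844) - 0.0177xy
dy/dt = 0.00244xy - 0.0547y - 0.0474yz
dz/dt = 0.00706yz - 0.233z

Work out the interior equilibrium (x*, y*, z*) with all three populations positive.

x* ≈ 450, y* ≈ 33, z* ≈ 22

From dz/dt = 0: 0.00706y* = 0.233, so y* = 33.
From dx/dt = 0: 1.25(1 - x*/844) = 0.0177·33, giving x* = 844·(1 - 0.467) = 450.
From dy/dt = 0: 0.00244·450 - 0.0547 = 0.0474z*, so z* = 1.04/0.0474 = 22.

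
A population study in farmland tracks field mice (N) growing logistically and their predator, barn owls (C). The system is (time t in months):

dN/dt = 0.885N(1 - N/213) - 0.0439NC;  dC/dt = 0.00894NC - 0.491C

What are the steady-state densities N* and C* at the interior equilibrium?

N* ≈ 54.9, C* ≈ 15

From dC/dt = 0 with C > 0: 0.00894N* = 0.491, so N* = 54.9.
Substitute into dN/dt = 0: 0.885(1 - 54.9/213) = 0.0439C*.
The bracket is 0.742, giving C* = 0.657/0.0439 = 15.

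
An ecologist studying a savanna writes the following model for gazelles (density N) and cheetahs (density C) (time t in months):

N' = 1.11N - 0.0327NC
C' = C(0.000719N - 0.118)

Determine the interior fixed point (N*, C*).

Set dC/dt = 0 with C > 0: 0.000719N - 0.118 = 0, so N* = 0.118/0.000719 = 164.
Set dN/dt = 0 with N > 0: 1.11 - 0.0327C = 0, so C* = 1.11/0.0327 = 33.9.

N* ≈ 164, C* ≈ 33.9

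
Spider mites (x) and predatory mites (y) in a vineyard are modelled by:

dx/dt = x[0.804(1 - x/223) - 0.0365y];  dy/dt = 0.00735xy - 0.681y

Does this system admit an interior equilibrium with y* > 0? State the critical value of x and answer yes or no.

The predator equation gives dy/dt > 0 only when x > 0.681/0.00735 = 92.7.
Without the predator, x → K = 223. Since 223 > 92.7, the predator can invade and persist.

Threshold x = 92.7; K > 92.7, so yes, the predator persists.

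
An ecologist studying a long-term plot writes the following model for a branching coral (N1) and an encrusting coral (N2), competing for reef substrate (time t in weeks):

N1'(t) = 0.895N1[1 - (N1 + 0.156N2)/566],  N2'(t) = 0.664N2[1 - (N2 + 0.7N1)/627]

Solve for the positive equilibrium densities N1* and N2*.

Setting both brackets to zero gives the nullclines N1 + 0.156N2 = 566 and 0.7N1 + N2 = 627.
Substituting N2 = 627 - 0.7N1 into the first: N1(1 - 0.156·0.7) = 566 - 0.156·627.
So N1* = 468/0.891 = 526, and then N2* = 627 - 0.7·526 = 259.

N1* ≈ 526, N2* ≈ 259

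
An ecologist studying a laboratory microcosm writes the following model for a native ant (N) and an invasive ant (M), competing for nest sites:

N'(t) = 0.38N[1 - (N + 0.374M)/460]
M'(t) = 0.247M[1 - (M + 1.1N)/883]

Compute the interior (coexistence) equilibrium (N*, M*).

Setting both brackets to zero gives the nullclines N + 0.374M = 460 and 1.1N + M = 883.
Substituting M = 883 - 1.1N into the first: N(1 - 0.374·1.1) = 460 - 0.374·883.
So N* = 130/0.589 = 220, and then M* = 883 - 1.1·220 = 641.

N* ≈ 220, M* ≈ 641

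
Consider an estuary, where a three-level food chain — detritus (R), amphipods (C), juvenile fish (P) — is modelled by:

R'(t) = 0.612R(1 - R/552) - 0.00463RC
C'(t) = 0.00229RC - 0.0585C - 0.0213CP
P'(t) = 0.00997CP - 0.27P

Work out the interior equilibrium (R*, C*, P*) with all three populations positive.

From dP/dt = 0: 0.00997C* = 0.27, so C* = 27.1.
From dR/dt = 0: 0.612(1 - R*/552) = 0.00463·27.1, giving R* = 552·(1 - 0.205) = 439.
From dC/dt = 0: 0.00229·439 - 0.0585 = 0.0213P*, so P* = 0.947/0.0213 = 44.4.

R* ≈ 439, C* ≈ 27.1, P* ≈ 44.4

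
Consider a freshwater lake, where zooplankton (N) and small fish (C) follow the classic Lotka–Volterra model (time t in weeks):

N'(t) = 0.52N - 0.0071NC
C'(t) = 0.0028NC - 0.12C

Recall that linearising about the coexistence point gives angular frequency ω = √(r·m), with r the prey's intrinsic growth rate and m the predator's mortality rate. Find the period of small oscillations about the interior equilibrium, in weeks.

Here r = 0.52 and m = 0.12, so r·m = 0.0624.
ω = √0.0624 = 0.25 per week, hence T = 2π/ω ≈ 25.2 weeks.

T ≈ 25.2 weeks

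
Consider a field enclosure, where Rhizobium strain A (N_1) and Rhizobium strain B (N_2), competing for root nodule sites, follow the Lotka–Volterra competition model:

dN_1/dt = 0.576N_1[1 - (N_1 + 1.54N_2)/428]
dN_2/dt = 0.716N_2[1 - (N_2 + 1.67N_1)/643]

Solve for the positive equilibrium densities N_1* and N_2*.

Setting both brackets to zero gives the nullclines N_1 + 1.54N_2 = 428 and 1.67N_1 + N_2 = 643.
Substituting N_2 = 643 - 1.67N_1 into the first: N_1(1 - 1.54·1.67) = 428 - 1.54·643.
So N_1* = -562/-1.57 = 358, and then N_2* = 643 - 1.67·358 = 45.7.

N_1* ≈ 358, N_2* ≈ 45.7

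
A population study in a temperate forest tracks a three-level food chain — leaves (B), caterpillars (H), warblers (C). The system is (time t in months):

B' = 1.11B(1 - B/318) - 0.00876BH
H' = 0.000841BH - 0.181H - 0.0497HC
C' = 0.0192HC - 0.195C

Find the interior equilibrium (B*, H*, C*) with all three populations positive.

B* ≈ 293, H* ≈ 10.2, C* ≈ 1.31

From dC/dt = 0: 0.0192H* = 0.195, so H* = 10.2.
From dB/dt = 0: 1.11(1 - B*/318) = 0.00876·10.2, giving B* = 318·(1 - 0.0802) = 293.
From dH/dt = 0: 0.000841·293 - 0.181 = 0.0497C*, so C* = 0.065/0.0497 = 1.31.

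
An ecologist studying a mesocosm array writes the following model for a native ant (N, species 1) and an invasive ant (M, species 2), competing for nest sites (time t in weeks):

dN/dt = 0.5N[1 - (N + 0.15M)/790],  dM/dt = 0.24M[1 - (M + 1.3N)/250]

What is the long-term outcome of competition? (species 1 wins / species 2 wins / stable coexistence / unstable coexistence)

Compare the nullcline intercepts: K1/α12 = 790/0.15 = 5270 > K2 = 250; K2/α21 = 250/1.3 = 192 < K1 = 790.
Since the inequalities point opposite ways, species 1 can invade but species 2 cannot.

species 1 excludes species 2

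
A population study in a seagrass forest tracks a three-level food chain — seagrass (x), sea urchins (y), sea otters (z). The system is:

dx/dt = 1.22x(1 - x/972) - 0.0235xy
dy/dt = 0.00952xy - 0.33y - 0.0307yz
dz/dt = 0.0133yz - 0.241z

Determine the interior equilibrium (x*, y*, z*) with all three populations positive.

x* ≈ 633, y* ≈ 18.1, z* ≈ 185

From dz/dt = 0: 0.0133y* = 0.241, so y* = 18.1.
From dx/dt = 0: 1.22(1 - x*/972) = 0.0235·18.1, giving x* = 972·(1 - 0.349) = 633.
From dy/dt = 0: 0.00952·633 - 0.33 = 0.0307z*, so z* = 5.69/0.0307 = 185.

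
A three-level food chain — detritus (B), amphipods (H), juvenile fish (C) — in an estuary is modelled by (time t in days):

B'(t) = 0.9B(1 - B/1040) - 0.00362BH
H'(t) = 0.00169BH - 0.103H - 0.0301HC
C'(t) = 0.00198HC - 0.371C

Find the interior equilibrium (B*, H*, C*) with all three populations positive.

B* ≈ 256, H* ≈ 187, C* ≈ 11

From dC/dt = 0: 0.00198H* = 0.371, so H* = 187.
From dB/dt = 0: 0.9(1 - B*/1040) = 0.00362·187, giving B* = 1040·(1 - 0.754) = 256.
From dH/dt = 0: 0.00169·256 - 0.103 = 0.0301C*, so C* = 0.33/0.0301 = 11.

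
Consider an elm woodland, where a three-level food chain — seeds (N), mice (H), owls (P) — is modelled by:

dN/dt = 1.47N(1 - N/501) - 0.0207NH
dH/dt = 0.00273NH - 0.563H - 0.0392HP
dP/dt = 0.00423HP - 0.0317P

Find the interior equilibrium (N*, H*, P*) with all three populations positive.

From dP/dt = 0: 0.00423H* = 0.0317, so H* = 7.49.
From dN/dt = 0: 1.47(1 - N*/501) = 0.0207·7.49, giving N* = 501·(1 - 0.106) = 448.
From dH/dt = 0: 0.00273·448 - 0.563 = 0.0392P*, so P* = 0.66/0.0392 = 16.8.

N* ≈ 448, H* ≈ 7.49, P* ≈ 16.8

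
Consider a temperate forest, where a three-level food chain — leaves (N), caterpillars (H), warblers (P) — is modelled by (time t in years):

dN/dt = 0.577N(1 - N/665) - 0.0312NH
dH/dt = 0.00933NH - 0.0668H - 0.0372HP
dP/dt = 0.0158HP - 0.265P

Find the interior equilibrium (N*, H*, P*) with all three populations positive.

From dP/dt = 0: 0.0158H* = 0.265, so H* = 16.8.
From dN/dt = 0: 0.577(1 - N*/665) = 0.0312·16.8, giving N* = 665·(1 - 0.907) = 61.9.
From dH/dt = 0: 0.00933·61.9 - 0.0668 = 0.0372P*, so P* = 0.511/0.0372 = 13.7.

N* ≈ 61.9, H* ≈ 16.8, P* ≈ 13.7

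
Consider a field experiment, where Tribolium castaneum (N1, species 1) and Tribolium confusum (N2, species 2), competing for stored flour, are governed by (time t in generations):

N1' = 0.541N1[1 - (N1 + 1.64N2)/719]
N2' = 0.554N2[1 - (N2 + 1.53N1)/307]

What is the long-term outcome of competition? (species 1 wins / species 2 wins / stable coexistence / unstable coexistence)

Compare the nullcline intercepts: K1/α12 = 719/1.64 = 438 > K2 = 307; K2/α21 = 307/1.53 = 201 < K1 = 719.
Since the inequalities point opposite ways, species 1 can invade but species 2 cannot.

species 1 excludes species 2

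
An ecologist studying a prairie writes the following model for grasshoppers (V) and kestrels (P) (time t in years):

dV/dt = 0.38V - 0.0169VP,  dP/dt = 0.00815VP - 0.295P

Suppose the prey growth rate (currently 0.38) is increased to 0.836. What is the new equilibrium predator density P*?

P* ≈ 49.5

At the interior fixed point, setting dV/dt = 0 with V > 0 fixes P* = (prey growth rate)/(VP coefficient) — independent of the other coefficients.
With the change, P* = 0.836/0.0169 = 49.5; it rises from 22.5.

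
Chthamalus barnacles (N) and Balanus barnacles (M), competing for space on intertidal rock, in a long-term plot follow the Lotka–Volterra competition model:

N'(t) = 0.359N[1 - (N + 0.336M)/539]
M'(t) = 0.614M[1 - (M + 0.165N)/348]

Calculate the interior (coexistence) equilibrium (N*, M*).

N* ≈ 447, M* ≈ 274

Setting both brackets to zero gives the nullclines N + 0.336M = 539 and 0.165N + M = 348.
Substituting M = 348 - 0.165N into the first: N(1 - 0.336·0.165) = 539 - 0.336·348.
So N* = 422/0.945 = 447, and then M* = 348 - 0.165·447 = 274.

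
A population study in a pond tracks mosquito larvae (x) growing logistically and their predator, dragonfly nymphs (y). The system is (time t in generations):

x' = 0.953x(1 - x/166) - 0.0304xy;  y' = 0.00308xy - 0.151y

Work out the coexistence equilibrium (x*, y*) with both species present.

From dy/dt = 0 with y > 0: 0.00308x* = 0.151, so x* = 49.
Substitute into dx/dt = 0: 0.953(1 - 49/166) = 0.0304y*.
The bracket is 0.705, giving y* = 0.672/0.0304 = 22.1.

x* ≈ 49, y* ≈ 22.1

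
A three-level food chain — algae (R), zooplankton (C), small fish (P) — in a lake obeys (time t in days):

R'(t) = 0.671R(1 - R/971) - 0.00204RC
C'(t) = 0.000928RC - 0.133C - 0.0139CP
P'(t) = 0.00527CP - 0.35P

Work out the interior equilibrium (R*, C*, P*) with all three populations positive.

R* ≈ 775, C* ≈ 66.4, P* ≈ 42.2

From dP/dt = 0: 0.00527C* = 0.35, so C* = 66.4.
From dR/dt = 0: 0.671(1 - R*/971) = 0.00204·66.4, giving R* = 971·(1 - 0.202) = 775.
From dC/dt = 0: 0.000928·775 - 0.133 = 0.0139P*, so P* = 0.586/0.0139 = 42.2.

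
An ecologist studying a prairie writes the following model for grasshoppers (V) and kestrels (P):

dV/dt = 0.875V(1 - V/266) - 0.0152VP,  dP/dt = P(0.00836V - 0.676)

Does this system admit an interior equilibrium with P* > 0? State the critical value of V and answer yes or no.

Threshold V = 80.9; K > 80.9, so yes, the predator persists.

The predator equation gives dP/dt > 0 only when V > 0.676/0.00836 = 80.9.
Without the predator, V → K = 266. Since 266 > 80.9, the predator can invade and persist.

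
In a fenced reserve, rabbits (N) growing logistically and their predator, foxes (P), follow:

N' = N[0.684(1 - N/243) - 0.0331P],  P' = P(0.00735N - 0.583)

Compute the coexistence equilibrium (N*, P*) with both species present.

N* ≈ 79.3, P* ≈ 13.9

From dP/dt = 0 with P > 0: 0.00735N* = 0.583, so N* = 79.3.
Substitute into dN/dt = 0: 0.684(1 - 79.3/243) = 0.0331P*.
The bracket is 0.674, giving P* = 0.461/0.0331 = 13.9.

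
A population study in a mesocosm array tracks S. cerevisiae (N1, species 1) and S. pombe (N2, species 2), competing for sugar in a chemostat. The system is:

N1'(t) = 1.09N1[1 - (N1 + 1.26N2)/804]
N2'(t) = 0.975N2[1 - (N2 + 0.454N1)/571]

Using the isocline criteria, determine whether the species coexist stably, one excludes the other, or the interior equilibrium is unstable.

stable coexistence

Compare the nullcline intercepts: K1/α12 = 804/1.26 = 638 > K2 = 571; K2/α21 = 571/0.454 = 1260 > K1 = 804.
Since both inequalities hold, each species can invade when rare, so the interior equilibrium is stable.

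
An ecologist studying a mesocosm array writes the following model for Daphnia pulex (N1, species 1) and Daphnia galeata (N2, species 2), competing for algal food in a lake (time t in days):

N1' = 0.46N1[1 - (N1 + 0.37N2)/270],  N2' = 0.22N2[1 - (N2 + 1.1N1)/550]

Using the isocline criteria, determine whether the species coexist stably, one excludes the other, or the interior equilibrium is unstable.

Compare the nullcline intercepts: K1/α12 = 270/0.37 = 730 > K2 = 550; K2/α21 = 550/1.1 = 500 > K1 = 270.
Since both inequalities hold, each species can invade when rare, so the interior equilibrium is stable.

stable coexistence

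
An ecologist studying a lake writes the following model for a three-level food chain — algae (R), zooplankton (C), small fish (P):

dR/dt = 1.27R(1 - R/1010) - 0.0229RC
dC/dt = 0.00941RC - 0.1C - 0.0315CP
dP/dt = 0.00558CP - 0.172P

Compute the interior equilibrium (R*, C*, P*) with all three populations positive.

R* ≈ 449, C* ≈ 30.8, P* ≈ 131

From dP/dt = 0: 0.00558C* = 0.172, so C* = 30.8.
From dR/dt = 0: 1.27(1 - R*/1010) = 0.0229·30.8, giving R* = 1010·(1 - 0.556) = 449.
From dC/dt = 0: 0.00941·449 - 0.1 = 0.0315P*, so P* = 4.12/0.0315 = 131.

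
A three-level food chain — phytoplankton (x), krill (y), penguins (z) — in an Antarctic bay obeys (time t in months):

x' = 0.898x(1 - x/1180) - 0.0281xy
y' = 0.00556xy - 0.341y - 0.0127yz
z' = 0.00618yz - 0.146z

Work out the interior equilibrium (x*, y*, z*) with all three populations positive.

From dz/dt = 0: 0.00618y* = 0.146, so y* = 23.6.
From dx/dt = 0: 0.898(1 - x*/1180) = 0.0281·23.6, giving x* = 1180·(1 - 0.739) = 308.
From dy/dt = 0: 0.00556·308 - 0.341 = 0.0127z*, so z* = 1.37/0.0127 = 108.

x* ≈ 308, y* ≈ 23.6, z* ≈ 108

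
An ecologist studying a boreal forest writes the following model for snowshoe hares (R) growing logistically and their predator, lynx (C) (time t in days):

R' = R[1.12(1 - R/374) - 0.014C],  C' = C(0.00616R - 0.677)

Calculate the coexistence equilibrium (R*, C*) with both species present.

R* ≈ 110, C* ≈ 56.5

From dC/dt = 0 with C > 0: 0.00616R* = 0.677, so R* = 110.
Substitute into dR/dt = 0: 1.12(1 - 110/374) = 0.014C*.
The bracket is 0.706, giving C* = 0.791/0.014 = 56.5.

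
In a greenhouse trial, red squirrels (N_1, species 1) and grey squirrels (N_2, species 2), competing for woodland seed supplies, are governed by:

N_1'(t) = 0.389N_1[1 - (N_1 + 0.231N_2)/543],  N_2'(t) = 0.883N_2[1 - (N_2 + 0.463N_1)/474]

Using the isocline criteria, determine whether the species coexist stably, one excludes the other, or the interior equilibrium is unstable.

Compare the nullcline intercepts: K1/α12 = 543/0.231 = 2350 > K2 = 474; K2/α21 = 474/0.463 = 1020 > K1 = 543.
Since both inequalities hold, each species can invade when rare, so the interior equilibrium is stable.

stable coexistence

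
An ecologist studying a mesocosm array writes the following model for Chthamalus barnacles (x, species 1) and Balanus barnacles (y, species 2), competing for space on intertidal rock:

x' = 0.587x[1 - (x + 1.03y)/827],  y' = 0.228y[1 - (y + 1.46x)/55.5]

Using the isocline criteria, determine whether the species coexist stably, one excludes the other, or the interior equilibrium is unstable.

Compare the nullcline intercepts: K1/α12 = 827/1.03 = 803 > K2 = 55.5; K2/α21 = 55.5/1.46 = 38 < K1 = 827.
Since the inequalities point opposite ways, species 1 can invade but species 2 cannot.

species 1 excludes species 2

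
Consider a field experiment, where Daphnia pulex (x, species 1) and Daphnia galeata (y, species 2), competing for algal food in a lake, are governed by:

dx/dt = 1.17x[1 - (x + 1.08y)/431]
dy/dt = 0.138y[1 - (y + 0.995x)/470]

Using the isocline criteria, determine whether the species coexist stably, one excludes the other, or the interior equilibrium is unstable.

Compare the nullcline intercepts: K1/α12 = 431/1.08 = 399 < K2 = 470; K2/α21 = 470/0.995 = 472 > K1 = 431.
Since the inequalities point opposite ways, species 2 can invade but species 1 cannot.

species 2 excludes species 1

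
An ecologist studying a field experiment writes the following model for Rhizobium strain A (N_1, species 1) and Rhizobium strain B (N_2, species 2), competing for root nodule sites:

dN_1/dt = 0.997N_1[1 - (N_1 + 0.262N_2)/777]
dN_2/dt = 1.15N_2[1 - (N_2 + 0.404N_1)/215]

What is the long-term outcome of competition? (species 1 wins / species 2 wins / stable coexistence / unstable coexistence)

species 1 excludes species 2

Compare the nullcline intercepts: K1/α12 = 777/0.262 = 2970 > K2 = 215; K2/α21 = 215/0.404 = 532 < K1 = 777.
Since the inequalities point opposite ways, species 1 can invade but species 2 cannot.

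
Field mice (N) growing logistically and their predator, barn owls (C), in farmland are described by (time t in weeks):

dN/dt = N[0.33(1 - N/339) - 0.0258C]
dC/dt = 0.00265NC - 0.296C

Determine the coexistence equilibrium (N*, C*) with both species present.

From dC/dt = 0 with C > 0: 0.00265N* = 0.296, so N* = 112.
Substitute into dN/dt = 0: 0.33(1 - 112/339) = 0.0258C*.
The bracket is 0.671, giving C* = 0.221/0.0258 = 8.58.

N* ≈ 112, C* ≈ 8.58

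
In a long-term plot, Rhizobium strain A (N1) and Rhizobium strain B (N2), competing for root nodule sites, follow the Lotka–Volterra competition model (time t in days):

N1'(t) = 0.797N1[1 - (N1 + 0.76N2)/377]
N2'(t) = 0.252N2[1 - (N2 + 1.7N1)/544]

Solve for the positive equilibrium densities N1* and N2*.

N1* ≈ 125, N2* ≈ 332

Setting both brackets to zero gives the nullclines N1 + 0.76N2 = 377 and 1.7N1 + N2 = 544.
Substituting N2 = 544 - 1.7N1 into the first: N1(1 - 0.76·1.7) = 377 - 0.76·544.
So N1* = -36.4/-0.292 = 125, and then N2* = 544 - 1.7·125 = 332.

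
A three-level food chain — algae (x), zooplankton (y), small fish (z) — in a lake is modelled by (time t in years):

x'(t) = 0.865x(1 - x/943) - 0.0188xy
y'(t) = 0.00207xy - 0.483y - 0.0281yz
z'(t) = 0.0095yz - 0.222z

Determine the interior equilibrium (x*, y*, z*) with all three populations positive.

x* ≈ 464, y* ≈ 23.4, z* ≈ 17

From dz/dt = 0: 0.0095y* = 0.222, so y* = 23.4.
From dx/dt = 0: 0.865(1 - x*/943) = 0.0188·23.4, giving x* = 943·(1 - 0.508) = 464.
From dy/dt = 0: 0.00207·464 - 0.483 = 0.0281z*, so z* = 0.478/0.0281 = 17.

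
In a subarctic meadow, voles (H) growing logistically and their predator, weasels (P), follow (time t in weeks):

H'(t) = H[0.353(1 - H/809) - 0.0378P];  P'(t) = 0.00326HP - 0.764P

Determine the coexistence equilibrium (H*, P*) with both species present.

From dP/dt = 0 with P > 0: 0.00326H* = 0.764, so H* = 234.
Substitute into dH/dt = 0: 0.353(1 - 234/809) = 0.0378P*.
The bracket is 0.71, giving P* = 0.251/0.0378 = 6.63.

H* ≈ 234, P* ≈ 6.63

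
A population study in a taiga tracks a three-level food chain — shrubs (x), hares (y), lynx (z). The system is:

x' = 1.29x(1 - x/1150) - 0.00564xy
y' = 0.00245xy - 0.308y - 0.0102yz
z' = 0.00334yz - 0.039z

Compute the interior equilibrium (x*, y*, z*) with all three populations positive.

From dz/dt = 0: 0.00334y* = 0.039, so y* = 11.7.
From dx/dt = 0: 1.29(1 - x*/1150) = 0.00564·11.7, giving x* = 1150·(1 - 0.0511) = 1090.
From dy/dt = 0: 0.00245·1090 - 0.308 = 0.0102z*, so z* = 2.37/0.0102 = 232.

x* ≈ 1090, y* ≈ 11.7, z* ≈ 232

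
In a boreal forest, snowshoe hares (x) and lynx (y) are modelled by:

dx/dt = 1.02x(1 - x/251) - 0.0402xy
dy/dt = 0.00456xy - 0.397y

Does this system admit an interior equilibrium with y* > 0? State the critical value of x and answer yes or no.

Threshold x = 87.1; K > 87.1, so yes, the predator persists.

The predator equation gives dy/dt > 0 only when x > 0.397/0.00456 = 87.1.
Without the predator, x → K = 251. Since 251 > 87.1, the predator can invade and persist.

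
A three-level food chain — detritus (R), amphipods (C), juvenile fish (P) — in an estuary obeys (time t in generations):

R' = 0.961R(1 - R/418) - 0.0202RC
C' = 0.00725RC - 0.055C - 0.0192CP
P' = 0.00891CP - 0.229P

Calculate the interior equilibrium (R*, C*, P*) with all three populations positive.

R* ≈ 192, C* ≈ 25.7, P* ≈ 69.7

From dP/dt = 0: 0.00891C* = 0.229, so C* = 25.7.
From dR/dt = 0: 0.961(1 - R*/418) = 0.0202·25.7, giving R* = 418·(1 - 0.54) = 192.
From dC/dt = 0: 0.00725·192 - 0.055 = 0.0192P*, so P* = 1.34/0.0192 = 69.7.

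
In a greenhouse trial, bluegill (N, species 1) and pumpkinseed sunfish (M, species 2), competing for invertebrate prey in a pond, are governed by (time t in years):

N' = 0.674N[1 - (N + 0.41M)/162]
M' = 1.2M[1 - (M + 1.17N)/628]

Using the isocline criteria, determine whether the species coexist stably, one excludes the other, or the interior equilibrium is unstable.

species 2 excludes species 1

Compare the nullcline intercepts: K1/α12 = 162/0.41 = 395 < K2 = 628; K2/α21 = 628/1.17 = 537 > K1 = 162.
Since the inequalities point opposite ways, species 2 can invade but species 1 cannot.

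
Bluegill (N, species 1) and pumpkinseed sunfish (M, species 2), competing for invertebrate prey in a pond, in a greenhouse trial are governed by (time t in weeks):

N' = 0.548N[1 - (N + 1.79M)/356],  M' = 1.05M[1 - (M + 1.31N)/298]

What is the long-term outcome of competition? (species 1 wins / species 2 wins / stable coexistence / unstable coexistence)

unstable coexistence (outcome depends on initial conditions)

Compare the nullcline intercepts: K1/α12 = 356/1.79 = 199 < K2 = 298; K2/α21 = 298/1.31 = 227 < K1 = 356.
Since both are reversed, neither can invade when rare; the interior point is a saddle.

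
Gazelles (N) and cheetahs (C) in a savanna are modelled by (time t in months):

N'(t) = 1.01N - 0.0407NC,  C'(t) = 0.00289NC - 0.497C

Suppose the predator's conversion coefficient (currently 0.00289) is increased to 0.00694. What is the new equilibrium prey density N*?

N* ≈ 71.6

At the interior fixed point, setting dC/dt = 0 with C > 0 fixes N* = (predator death rate)/(NC coefficient) — independent of the other coefficients.
With the change, N* = 0.497/0.00694 = 71.6; it falls from 172.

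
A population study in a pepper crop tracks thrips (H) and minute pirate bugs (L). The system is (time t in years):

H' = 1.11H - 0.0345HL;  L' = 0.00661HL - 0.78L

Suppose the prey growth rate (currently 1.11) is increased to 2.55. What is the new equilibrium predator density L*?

At the interior fixed point, setting dH/dt = 0 with H > 0 fixes L* = (prey growth rate)/(HL coefficient) — independent of the other coefficients.
With the change, L* = 2.55/0.0345 = 73.9; it rises from 32.2.

L* ≈ 73.9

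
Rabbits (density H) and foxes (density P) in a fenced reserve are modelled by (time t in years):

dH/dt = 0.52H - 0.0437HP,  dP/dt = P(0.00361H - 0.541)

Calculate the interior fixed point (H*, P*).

Set dP/dt = 0 with P > 0: 0.00361H - 0.541 = 0, so H* = 0.541/0.00361 = 150.
Set dH/dt = 0 with H > 0: 0.52 - 0.0437P = 0, so P* = 0.52/0.0437 = 11.9.

H* ≈ 150, P* ≈ 11.9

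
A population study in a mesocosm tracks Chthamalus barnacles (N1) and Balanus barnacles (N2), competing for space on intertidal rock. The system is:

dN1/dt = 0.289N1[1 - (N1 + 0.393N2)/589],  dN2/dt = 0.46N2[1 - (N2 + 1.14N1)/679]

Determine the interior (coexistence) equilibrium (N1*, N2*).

Setting both brackets to zero gives the nullclines N1 + 0.393N2 = 589 and 1.14N1 + N2 = 679.
Substituting N2 = 679 - 1.14N1 into the first: N1(1 - 0.393·1.14) = 589 - 0.393·679.
So N1* = 322/0.552 = 584, and then N2* = 679 - 1.14·584 = 13.7.

N1* ≈ 584, N2* ≈ 13.7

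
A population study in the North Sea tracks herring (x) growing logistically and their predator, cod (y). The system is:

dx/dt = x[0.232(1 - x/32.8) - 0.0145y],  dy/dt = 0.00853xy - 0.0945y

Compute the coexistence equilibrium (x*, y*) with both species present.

From dy/dt = 0 with y > 0: 0.00853x* = 0.0945, so x* = 11.1.
Substitute into dx/dt = 0: 0.232(1 - 11.1/32.8) = 0.0145y*.
The bracket is 0.662, giving y* = 0.154/0.0145 = 10.6.

x* ≈ 11.1, y* ≈ 10.6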